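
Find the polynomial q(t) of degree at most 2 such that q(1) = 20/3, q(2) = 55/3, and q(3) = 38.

q(t) = 4t^2 - (1/3)t + 3

Using the Lagrange interpolation formula with nodes 1, 2, 3:
  L_0(t) = (t - 2)(t - 3) / 2
  L_1(t) = (t - 1)(t - 3) / -1
  L_2(t) = (t - 1)(t - 2) / 2
Then q(t) = 20/3·L_0(t) + 55/3·L_1(t) + 38·L_2(t).
Expanding and collecting terms gives q(t) = 4t^2 - (1/3)t + 3.
Check: q(1) = 20/3. ✓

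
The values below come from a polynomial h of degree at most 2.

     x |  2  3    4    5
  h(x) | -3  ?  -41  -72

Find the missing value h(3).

-18

On equispaced nodes a degree-2 polynomial has vanishing third forward difference, so
  - h(2) + 3·h(3) - 3·h(4) + h(5) = 0.
Substituting the known values and solving for h(3):
  3·h(3) = -54
  h(3) = -18.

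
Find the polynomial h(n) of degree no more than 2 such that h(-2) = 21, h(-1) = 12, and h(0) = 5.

Write h(n) = an^2 + bn + c. Substituting each data point gives a linear system:
  4a - 2b + c = 21
  a - b + c = 12
  c = 5
Solving the system yields a = 1, b = -6, c = 5.
So h(n) = n^2 - 6n + 5.
Check: h(-2) = 21. ✓

h(n) = n^2 - 6n + 5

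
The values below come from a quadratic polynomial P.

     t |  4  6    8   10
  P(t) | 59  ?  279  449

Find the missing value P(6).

149

The 3 known points determine the degree-2 polynomial uniquely.
Write P(t) = at^2 + bt + c. Substituting each data point gives a linear system:
  16a + 4b + c = 59
  64a + 8b + c = 279
  100a + 10b + c = 449
Solving the system yields a = 5, b = -5, c = -1.
So P(t) = 5t² - 5t - 1.
Then P(6) = 149.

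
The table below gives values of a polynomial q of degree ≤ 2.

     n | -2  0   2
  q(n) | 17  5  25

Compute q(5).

115

Forward differences of the values at n = -2, 0, 2:
  q  : 17  5  25
  Δ  : -12  20
  Δ^2: 32
The second differences are constant, confirming degree 2.
Interpolating (Newton forward form) and evaluating at n = 5 gives q(5) = 115.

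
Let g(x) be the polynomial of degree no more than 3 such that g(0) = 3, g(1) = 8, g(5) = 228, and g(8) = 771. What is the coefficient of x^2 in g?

4

Write g(x) = ax^3 + bx^2 + cx + d. Substituting each data point gives a linear system:
  d = 3
  a + b + c + d = 8
  125a + 25b + 5c + d = 228
  512a + 64b + 8c + d = 771
Solving the system yields a = 1, b = 4, c = 0, d = 3.
So g(x) = x^3 + 4x^2 + 3.
The coefficient of x^2 is 4.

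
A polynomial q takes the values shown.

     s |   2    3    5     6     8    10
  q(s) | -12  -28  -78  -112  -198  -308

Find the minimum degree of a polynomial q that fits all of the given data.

2

Divided differences on the nodes 2, 3, 5, 6, 8, 10:
  order 0: -12  -28  -78  -112  -198  -308
  order 1: -16  -25  -34  -43  -55
  order 2: -3  -3  -3  -3
  order 3: 0  0  0
  order 4: 0  0
  order 5: 0
The order-2 divided differences are all -3 (nonzero) and every higher order vanishes, so the data lies on a polynomial of degree exactly 2.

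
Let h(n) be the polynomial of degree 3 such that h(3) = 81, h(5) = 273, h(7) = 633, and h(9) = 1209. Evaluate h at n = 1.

Write h(n) = an^3 + bn^2 + cn + d. Substituting each data point gives a linear system:
  27a + 9b + 3c + d = 81
  125a + 25b + 5c + d = 273
  343a + 49b + 7c + d = 633
  729a + 81b + 9c + d = 1209
Solving the system yields a = 1, b = 6, c = -1, d = 3.
So h(n) = n^3 + 6n^2 - n + 3.
Then h(1) = 9.

9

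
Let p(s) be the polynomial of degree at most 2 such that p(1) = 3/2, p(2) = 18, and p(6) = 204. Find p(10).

582

Using the Lagrange interpolation formula with nodes 1, 2, 6:
  L_0(s) = (s - 2)(s - 6) / 5
  L_1(s) = (s - 1)(s - 6) / -4
  L_2(s) = (s - 1)(s - 2) / 20
Then p(s) = 3/2·L_0(s) + 18·L_1(s) + 204·L_2(s).
Expanding and collecting terms gives p(s) = 6s^2 - (3/2)s - 3.
Evaluating at s = 10: p(10) = 582.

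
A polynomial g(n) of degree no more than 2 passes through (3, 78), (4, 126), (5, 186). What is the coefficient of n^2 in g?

Write g(n) = an^2 + bn + c. Substituting each data point gives a linear system:
  9a + 3b + c = 78
  16a + 4b + c = 126
  25a + 5b + c = 186
Solving the system yields a = 6, b = 6, c = 6.
So g(n) = 6n² + 6n + 6.
The leading coefficient is 6.

6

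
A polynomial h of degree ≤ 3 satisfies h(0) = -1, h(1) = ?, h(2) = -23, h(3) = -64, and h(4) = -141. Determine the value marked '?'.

-6

The 4 known points determine the degree-3 polynomial uniquely.
Write h(x) = ax^3 + bx^2 + cx + d. Substituting each data point gives a linear system:
  d = -1
  8a + 4b + 2c + d = -23
  27a + 9b + 3c + d = -64
  64a + 16b + 4c + d = -141
Solving the system yields a = -2, b = 0, c = -3, d = -1.
So h(x) = -2x³ - 3x - 1.
Then h(1) = -6.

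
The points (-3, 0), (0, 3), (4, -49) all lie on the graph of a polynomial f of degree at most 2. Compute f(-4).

-9

Using the Lagrange interpolation formula with nodes -3, 0, 4:
  L_0(x) = x(x - 4) / 21
  L_1(x) = (x + 3)(x - 4) / -12
  L_2(x) = (x + 3)x / 28
Then f(x) = 0·L_0(x) + 3·L_1(x) - 49·L_2(x).
Expanding and collecting terms gives f(x) = -2x^2 - 5x + 3.
Evaluating at x = -4: f(-4) = -9.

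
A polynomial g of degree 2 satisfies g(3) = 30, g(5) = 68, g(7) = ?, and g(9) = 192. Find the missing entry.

On equispaced nodes a degree-2 polynomial has vanishing third forward difference, so
  - g(3) + 3·g(5) - 3·g(7) + g(9) = 0.
Substituting the known values and solving for g(7):
  -3·g(7) = -366
  g(7) = 122.

122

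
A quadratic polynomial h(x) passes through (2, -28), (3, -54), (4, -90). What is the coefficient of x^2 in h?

Write h(x) = ax^2 + bx + c. Substituting each data point gives a linear system:
  4a + 2b + c = -28
  9a + 3b + c = -54
  16a + 4b + c = -90
Solving the system yields a = -5, b = -1, c = -6.
So h(x) = -5x^2 - x - 6.
The leading coefficient is -5.

-5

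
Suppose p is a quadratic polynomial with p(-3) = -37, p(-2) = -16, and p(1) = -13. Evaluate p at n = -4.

Using the Lagrange interpolation formula with nodes -3, -2, 1:
  L_0(n) = (n + 2)(n - 1) / 4
  L_1(n) = (n + 3)(n - 1) / -3
  L_2(n) = (n + 3)(n + 2) / 12
Then p(n) = -37·L_0(n) - 16·L_1(n) - 13·L_2(n).
Expanding and collecting terms gives p(n) = -5n^2 - 4n - 4.
Evaluating at n = -4: p(-4) = -68.

-68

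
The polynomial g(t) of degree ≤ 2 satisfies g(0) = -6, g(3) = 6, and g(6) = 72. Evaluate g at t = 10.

Write g(t) = at^2 + bt + c. Substituting each data point gives a linear system:
  c = -6
  9a + 3b + c = 6
  36a + 6b + c = 72
Solving the system yields a = 3, b = -5, c = -6.
So g(t) = 3t² - 5t - 6.
Then g(10) = 244.

244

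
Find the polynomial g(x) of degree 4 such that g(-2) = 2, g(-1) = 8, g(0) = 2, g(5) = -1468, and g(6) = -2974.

Write g(x) = ax^4 + bx^3 + cx^2 + dx + e. Substituting each data point gives a linear system:
  16a - 8b + 4c - 2d + e = 2
  a - b + c - d + e = 8
  e = 2
  625a + 125b + 25c + 5d + e = -1468
  1296a + 216b + 36c + 6d + e = -2974
Solving the system yields a = -2, b = -2, c = 2, d = -4, e = 2.
So g(x) = -2x^4 - 2x^3 + 2x^2 - 4x + 2.
Check: g(-2) = 2. ✓

g(x) = -2x^4 - 2x^3 + 2x^2 - 4x + 2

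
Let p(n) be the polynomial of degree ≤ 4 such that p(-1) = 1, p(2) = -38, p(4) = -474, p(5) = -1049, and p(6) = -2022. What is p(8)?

Write p(n) = an^4 + bn^3 + cn^2 + dn + e. Substituting each data point gives a linear system:
  a - b + c - d + e = 1
  16a + 8b + 4c + 2d + e = -38
  256a + 64b + 16c + 4d + e = -474
  625a + 125b + 25c + 5d + e = -1049
  1296a + 216b + 36c + 6d + e = -2022
Solving the system yields a = -1, b = -3, c = -3, d = 4, e = 6.
So p(n) = -n^4 - 3n^3 - 3n^2 + 4n + 6.
Then p(8) = -5786.

-5786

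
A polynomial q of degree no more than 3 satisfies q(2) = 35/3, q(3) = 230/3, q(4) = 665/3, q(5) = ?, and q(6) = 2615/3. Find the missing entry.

The 4 known points determine the degree-3 polynomial uniquely.
Write q(x) = ax^3 + bx^2 + cx + d. Substituting each data point gives a linear system:
  8a + 4b + 2c + d = 35/3
  27a + 9b + 3c + d = 230/3
  64a + 16b + 4c + d = 665/3
  216a + 36b + 6c + d = 2615/3
Solving the system yields a = 5, b = -5, c = -5, d = 5/3.
So q(x) = 5x^3 - 5x^2 - 5x + 5/3.
Then q(5) = 1430/3.

1430/3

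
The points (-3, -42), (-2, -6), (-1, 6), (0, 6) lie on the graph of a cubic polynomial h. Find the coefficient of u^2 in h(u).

Write h(u) = au^3 + bu^2 + cu + d. Substituting each data point gives a linear system:
  -27a + 9b - 3c + d = -42
  -8a + 4b - 2c + d = -6
  -a + b - c + d = 6
  d = 6
Solving the system yields a = 2, b = 0, c = -2, d = 6.
So h(u) = 2u³ - 2u + 6.
The coefficient of u^2 is 0.

0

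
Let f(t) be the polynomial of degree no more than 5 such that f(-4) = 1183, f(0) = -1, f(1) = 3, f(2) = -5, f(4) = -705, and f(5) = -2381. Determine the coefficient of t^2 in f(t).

-1

Write f(t) = at^5 + bt^4 + ct^3 + dt^2 + et + k. Substituting each data point gives a linear system:
  -1024a + 256b - 64c + 16d - 4e + k = 1183
  k = -1
  a + b + c + d + e + k = 3
  32a + 16b + 8c + 4d + 2e + k = -5
  1024a + 256b + 64c + 16d + 4e + k = -705
  3125a + 625b + 125c + 25d + 5e + k = -2381
Solving the system yields a = -1, b = 1, c = 1, d = -1, e = 4, k = -1.
So f(t) = -t⁵ + t⁴ + t³ - t² + 4t - 1.
The coefficient of t^2 is -1.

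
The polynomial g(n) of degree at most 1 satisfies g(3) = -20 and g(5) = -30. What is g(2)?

Write g(n) = an + b. Substituting each data point gives a linear system:
  3a + b = -20
  5a + b = -30
Solving the system yields a = -5, b = -5.
So g(n) = -5n - 5.
Then g(2) = -15.

-15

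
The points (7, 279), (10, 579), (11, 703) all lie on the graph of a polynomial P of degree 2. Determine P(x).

Write P(x) = ax^2 + bx + c. Substituting each data point gives a linear system:
  49a + 7b + c = 279
  100a + 10b + c = 579
  121a + 11b + c = 703
Solving the system yields a = 6, b = -2, c = -1.
So P(x) = 6x² - 2x - 1.
Check: P(7) = 279. ✓

P(x) = 6x^2 - 2x - 1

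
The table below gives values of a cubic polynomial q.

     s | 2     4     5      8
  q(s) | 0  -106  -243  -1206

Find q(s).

Write q(s) = as^3 + bs^2 + cs + d. Substituting each data point gives a linear system:
  8a + 4b + 2c + d = 0
  64a + 16b + 4c + d = -106
  125a + 25b + 5c + d = -243
  512a + 64b + 8c + d = -1206
Solving the system yields a = -3, b = 5, c = 1, d = 2.
So q(s) = -3s³ + 5s² + s + 2.
Check: q(2) = 0. ✓

q(s) = -3s^3 + 5s^2 + s + 2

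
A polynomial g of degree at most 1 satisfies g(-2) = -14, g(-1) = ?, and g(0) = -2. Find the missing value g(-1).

-8

On equispaced nodes a degree-1 polynomial has vanishing second forward difference, so
  g(-2) - 2·g(-1) + g(0) = 0.
Substituting the known values and solving for g(-1):
  -2·g(-1) = 16
  g(-1) = -8.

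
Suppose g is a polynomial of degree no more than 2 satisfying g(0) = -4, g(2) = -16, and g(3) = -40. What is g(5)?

-124

Write g(t) = at^2 + bt + c. Substituting each data point gives a linear system:
  c = -4
  4a + 2b + c = -16
  9a + 3b + c = -40
Solving the system yields a = -6, b = 6, c = -4.
So g(t) = -6t² + 6t - 4.
Then g(5) = -124.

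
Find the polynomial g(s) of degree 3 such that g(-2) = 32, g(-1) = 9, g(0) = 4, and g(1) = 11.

g(s) = -s^3 + 6s^2 + 2s + 4

Write g(s) = as^3 + bs^2 + cs + d. Substituting each data point gives a linear system:
  -8a + 4b - 2c + d = 32
  -a + b - c + d = 9
  d = 4
  a + b + c + d = 11
Solving the system yields a = -1, b = 6, c = 2, d = 4.
So g(s) = -s^3 + 6s^2 + 2s + 4.
Check: g(0) = 4. ✓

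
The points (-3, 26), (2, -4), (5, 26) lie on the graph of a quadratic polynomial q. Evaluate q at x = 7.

Using the Lagrange interpolation formula with nodes -3, 2, 5:
  L_0(x) = (x - 2)(x - 5) / 40
  L_1(x) = (x + 3)(x - 5) / -15
  L_2(x) = (x + 3)(x - 2) / 24
Then q(x) = 26·L_0(x) - 4·L_1(x) + 26·L_2(x).
Expanding and collecting terms gives q(x) = 2x^2 - 4x - 4.
Evaluating at x = 7: q(7) = 66.

66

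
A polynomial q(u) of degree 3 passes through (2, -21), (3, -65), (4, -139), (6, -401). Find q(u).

q(u) = -u^3 - 6u^2 + 5u + 1

Using the Lagrange interpolation formula with nodes 2, 3, 4, 6:
  L_0(u) = (u - 3)(u - 4)(u - 6) / -8
  L_1(u) = (u - 2)(u - 4)(u - 6) / 3
  L_2(u) = (u - 2)(u - 3)(u - 6) / -4
  L_3(u) = (u - 2)(u - 3)(u - 4) / 24
Then q(u) = -21·L_0(u) - 65·L_1(u) - 139·L_2(u) - 401·L_3(u).
Expanding and collecting terms gives q(u) = -u^3 - 6u^2 + 5u + 1.
Check: q(4) = -139. ✓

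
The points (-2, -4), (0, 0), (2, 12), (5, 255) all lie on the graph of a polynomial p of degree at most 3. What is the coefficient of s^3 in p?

Write p(s) = as^3 + bs^2 + cs + d. Substituting each data point gives a linear system:
  -8a + 4b - 2c + d = -4
  d = 0
  8a + 4b + 2c + d = 12
  125a + 25b + 5c + d = 255
Solving the system yields a = 2, b = 1, c = -4, d = 0.
So p(s) = 2s^3 + s^2 - 4s.
The leading coefficient is 2.

2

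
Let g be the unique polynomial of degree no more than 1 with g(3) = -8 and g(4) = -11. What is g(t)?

g(t) = -3t + 1

Using the Lagrange interpolation formula with nodes 3, 4:
  L_0(t) = (t - 4) / -1
  L_1(t) = (t - 3) / 1
Then g(t) = -8·L_0(t) - 11·L_1(t).
Expanding and collecting terms gives g(t) = -3t + 1.
Check: g(3) = -8. ✓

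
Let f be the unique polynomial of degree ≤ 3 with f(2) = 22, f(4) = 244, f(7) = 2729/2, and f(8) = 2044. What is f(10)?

Write f(u) = au^3 + bu^2 + cu + d. Substituting each data point gives a linear system:
  8a + 4b + 2c + d = 22
  64a + 16b + 4c + d = 244
  343a + 49b + 7c + d = 2729/2
  512a + 64b + 8c + d = 2044
Solving the system yields a = 4, b = 1/2, c = -4, d = -4.
So f(u) = 4u^3 + (1/2)u^2 - 4u - 4.
Then f(10) = 4006.

4006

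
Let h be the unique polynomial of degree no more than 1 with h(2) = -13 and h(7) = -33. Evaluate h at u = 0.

Write h(u) = au + b. Substituting each data point gives a linear system:
  2a + b = -13
  7a + b = -33
Solving the system yields a = -4, b = -5.
So h(u) = -4u - 5.
Then h(0) = -5.

-5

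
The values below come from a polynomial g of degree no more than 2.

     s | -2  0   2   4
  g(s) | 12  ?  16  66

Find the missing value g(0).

-2

The 3 known points determine the degree-2 polynomial uniquely.
Write g(s) = as^2 + bs + c. Substituting each data point gives a linear system:
  4a - 2b + c = 12
  4a + 2b + c = 16
  16a + 4b + c = 66
Solving the system yields a = 4, b = 1, c = -2.
So g(s) = 4s^2 + s - 2.
Then g(0) = -2.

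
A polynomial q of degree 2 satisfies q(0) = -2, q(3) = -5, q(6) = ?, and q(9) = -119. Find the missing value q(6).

The 3 known points determine the degree-2 polynomial uniquely.
Write q(n) = an^2 + bn + c. Substituting each data point gives a linear system:
  c = -2
  9a + 3b + c = -5
  81a + 9b + c = -119
Solving the system yields a = -2, b = 5, c = -2.
So q(n) = -2n² + 5n - 2.
Then q(6) = -44.

-44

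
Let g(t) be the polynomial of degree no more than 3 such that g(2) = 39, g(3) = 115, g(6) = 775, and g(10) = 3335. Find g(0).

Using the Lagrange interpolation formula with nodes 2, 3, 6, 10:
  L_0(t) = (t - 3)(t - 6)(t - 10) / -32
  L_1(t) = (t - 2)(t - 6)(t - 10) / 21
  L_2(t) = (t - 2)(t - 3)(t - 10) / -48
  L_3(t) = (t - 2)(t - 3)(t - 6) / 224
Then g(t) = 39·L_0(t) + 115·L_1(t) + 775·L_2(t) + 3335·L_3(t).
Expanding and collecting terms gives g(t) = 3t^3 + 3t^2 + 4t - 5.
Evaluating at t = 0: g(0) = -5.

-5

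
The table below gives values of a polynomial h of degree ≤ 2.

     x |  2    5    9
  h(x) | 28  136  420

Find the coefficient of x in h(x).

Write h(x) = ax^2 + bx + c. Substituting each data point gives a linear system:
  4a + 2b + c = 28
  25a + 5b + c = 136
  81a + 9b + c = 420
Solving the system yields a = 5, b = 1, c = 6.
So h(x) = 5x² + x + 6.
The coefficient of x is 1.

1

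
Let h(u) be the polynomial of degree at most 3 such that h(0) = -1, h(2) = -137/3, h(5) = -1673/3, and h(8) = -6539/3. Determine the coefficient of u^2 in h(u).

-5/3

Write h(u) = au^3 + bu^2 + cu + d. Substituting each data point gives a linear system:
  d = -1
  8a + 4b + 2c + d = -137/3
  125a + 25b + 5c + d = -1673/3
  512a + 64b + 8c + d = -6539/3
Solving the system yields a = -4, b = -5/3, c = -3, d = -1.
So h(u) = -4u^3 - (5/3)u^2 - 3u - 1.
The coefficient of u^2 is -5/3.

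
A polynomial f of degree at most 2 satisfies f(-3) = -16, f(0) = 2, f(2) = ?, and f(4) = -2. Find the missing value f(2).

4

The 3 known points determine the degree-2 polynomial uniquely.
Write f(u) = au^2 + bu + c. Substituting each data point gives a linear system:
  9a - 3b + c = -16
  c = 2
  16a + 4b + c = -2
Solving the system yields a = -1, b = 3, c = 2.
So f(u) = -u^2 + 3u + 2.
Then f(2) = 4.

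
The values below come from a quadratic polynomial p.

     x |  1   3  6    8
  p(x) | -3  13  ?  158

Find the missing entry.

The 3 known points determine the degree-2 polynomial uniquely.
Write p(x) = ax^2 + bx + c. Substituting each data point gives a linear system:
  a + b + c = -3
  9a + 3b + c = 13
  64a + 8b + c = 158
Solving the system yields a = 3, b = -4, c = -2.
So p(x) = 3x² - 4x - 2.
Then p(6) = 82.

82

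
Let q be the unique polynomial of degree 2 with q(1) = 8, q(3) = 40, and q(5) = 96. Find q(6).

Using the Lagrange interpolation formula with nodes 1, 3, 5:
  L_0(u) = (u - 3)(u - 5) / 8
  L_1(u) = (u - 1)(u - 5) / -4
  L_2(u) = (u - 1)(u - 3) / 8
Then q(u) = 8·L_0(u) + 40·L_1(u) + 96·L_2(u).
Expanding and collecting terms gives q(u) = 3u² + 4u + 1.
Evaluating at u = 6: q(6) = 133.

133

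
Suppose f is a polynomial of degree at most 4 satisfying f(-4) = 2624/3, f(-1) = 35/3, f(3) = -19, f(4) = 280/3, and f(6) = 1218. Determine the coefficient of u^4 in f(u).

Write f(u) = au^4 + bu^3 + cu^2 + du + e. Substituting each data point gives a linear system:
  256a - 64b + 16c - 4d + e = 2624/3
  a - b + c - d + e = 35/3
  81a + 27b + 9c + 3d + e = -19
  256a + 64b + 16c + 4d + e = 280/3
  1296a + 216b + 36c + 6d + e = 1218
Solving the system yields a = 2, b = -6, c = -2, d = -5/3, e = 4.
So f(u) = 2u^4 - 6u^3 - 2u^2 - (5/3)u + 4.
The leading coefficient is 2.

2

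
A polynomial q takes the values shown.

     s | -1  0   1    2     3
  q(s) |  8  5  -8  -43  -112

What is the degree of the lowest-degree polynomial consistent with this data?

3

Forward differences of the values at s = -1, 0, 1, 2, 3:
  q  : 8  5  -8  -43  -112
  Δ  : -3  -13  -35  -69
  Δ^2: -10  -22  -34
  Δ^3: -12  -12
  Δ^4: 0
The third differences are constant (-12) and nonzero, while all higher differences vanish, so the minimal degree is 3.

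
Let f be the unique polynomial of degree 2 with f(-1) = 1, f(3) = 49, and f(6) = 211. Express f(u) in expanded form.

f(u) = 6u^2 - 5

Write f(u) = au^2 + bu + c. Substituting each data point gives a linear system:
  a - b + c = 1
  9a + 3b + c = 49
  36a + 6b + c = 211
Solving the system yields a = 6, b = 0, c = -5.
So f(u) = 6u² - 5.
Check: f(3) = 49. ✓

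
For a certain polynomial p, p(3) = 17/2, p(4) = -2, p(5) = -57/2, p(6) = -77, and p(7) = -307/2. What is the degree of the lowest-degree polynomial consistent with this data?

Forward differences of the values at n = 3, 4, 5, 6, 7:
  p  : 17/2  -2  -57/2  -77  -307/2
  Δ  : -21/2  -53/2  -97/2  -153/2
  Δ^2: -16  -22  -28
  Δ^3: -6  -6
  Δ^4: 0
The third differences are constant (-6) and nonzero, while all higher differences vanish, so the minimal degree is 3.

3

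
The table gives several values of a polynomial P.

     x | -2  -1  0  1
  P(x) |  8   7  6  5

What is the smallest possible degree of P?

1

Forward differences of the values at x = -2, -1, 0, 1:
  P  : 8  7  6  5
  Δ  : -1  -1  -1
  Δ^2: 0  0
  Δ^3: 0
The first differences are constant (-1) and nonzero, while all higher differences vanish, so the minimal degree is 1.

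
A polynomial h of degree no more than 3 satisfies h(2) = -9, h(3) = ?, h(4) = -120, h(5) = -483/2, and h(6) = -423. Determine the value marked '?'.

-93/2

The 4 known points determine the degree-3 polynomial uniquely.
Write h(s) = as^3 + bs^2 + cs + d. Substituting each data point gives a linear system:
  8a + 4b + 2c + d = -9
  64a + 16b + 4c + d = -120
  125a + 25b + 5c + d = -483/2
  216a + 36b + 6c + d = -423
Solving the system yields a = -2, b = 0, c = 1/2, d = 6.
So h(s) = -2s^3 + (1/2)s + 6.
Then h(3) = -93/2.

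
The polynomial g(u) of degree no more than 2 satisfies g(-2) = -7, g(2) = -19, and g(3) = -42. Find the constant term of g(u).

Write g(u) = au^2 + bu + c. Substituting each data point gives a linear system:
  4a - 2b + c = -7
  4a + 2b + c = -19
  9a + 3b + c = -42
Solving the system yields a = -4, b = -3, c = 3.
So g(u) = -4u^2 - 3u + 3.
The constant term is 3.

3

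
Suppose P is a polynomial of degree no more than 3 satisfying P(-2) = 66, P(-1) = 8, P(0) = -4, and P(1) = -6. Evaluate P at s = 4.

-312

Write P(s) = as^3 + bs^2 + cs + d. Substituting each data point gives a linear system:
  -8a + 4b - 2c + d = 66
  -a + b - c + d = 8
  d = -4
  a + b + c + d = -6
Solving the system yields a = -6, b = 5, c = -1, d = -4.
So P(s) = -6s^3 + 5s^2 - s - 4.
Then P(4) = -312.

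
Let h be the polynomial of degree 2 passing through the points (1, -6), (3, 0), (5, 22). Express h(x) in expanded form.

Write h(x) = ax^2 + bx + c. Substituting each data point gives a linear system:
  a + b + c = -6
  9a + 3b + c = 0
  25a + 5b + c = 22
Solving the system yields a = 2, b = -5, c = -3.
So h(x) = 2x^2 - 5x - 3.
Check: h(5) = 22. ✓

h(x) = 2x^2 - 5x - 3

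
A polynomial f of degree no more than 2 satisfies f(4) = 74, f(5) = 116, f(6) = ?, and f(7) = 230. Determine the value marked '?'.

The 3 known points determine the degree-2 polynomial uniquely.
Write f(u) = au^2 + bu + c. Substituting each data point gives a linear system:
  16a + 4b + c = 74
  25a + 5b + c = 116
  49a + 7b + c = 230
Solving the system yields a = 5, b = -3, c = 6.
So f(u) = 5u^2 - 3u + 6.
Then f(6) = 168.

168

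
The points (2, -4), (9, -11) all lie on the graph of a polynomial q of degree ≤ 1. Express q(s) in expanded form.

Write q(s) = as + b. Substituting each data point gives a linear system:
  2a + b = -4
  9a + b = -11
Solving the system yields a = -1, b = -2.
So q(s) = -s - 2.
Check: q(2) = -4. ✓

q(s) = -s - 2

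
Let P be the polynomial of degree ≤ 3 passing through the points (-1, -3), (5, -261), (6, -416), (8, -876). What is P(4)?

-148

Write P(n) = an^3 + bn^2 + cn + d. Substituting each data point gives a linear system:
  -a + b - c + d = -3
  125a + 25b + 5c + d = -261
  216a + 36b + 6c + d = -416
  512a + 64b + 8c + d = -876
Solving the system yields a = -1, b = -6, c = 2, d = 4.
So P(n) = -n^3 - 6n^2 + 2n + 4.
Then P(4) = -148.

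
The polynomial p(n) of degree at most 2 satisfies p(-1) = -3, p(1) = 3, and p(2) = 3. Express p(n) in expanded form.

Write p(n) = an^2 + bn + c. Substituting each data point gives a linear system:
  a - b + c = -3
  a + b + c = 3
  4a + 2b + c = 3
Solving the system yields a = -1, b = 3, c = 1.
So p(n) = -n^2 + 3n + 1.
Check: p(-1) = -3. ✓

p(n) = -n^2 + 3n + 1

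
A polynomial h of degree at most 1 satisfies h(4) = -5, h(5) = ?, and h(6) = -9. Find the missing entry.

On equispaced nodes a degree-1 polynomial has vanishing second forward difference, so
  h(4) - 2·h(5) + h(6) = 0.
Substituting the known values and solving for h(5):
  -2·h(5) = 14
  h(5) = -7.

-7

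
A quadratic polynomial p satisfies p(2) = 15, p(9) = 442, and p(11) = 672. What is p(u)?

Using the Lagrange interpolation formula with nodes 2, 9, 11:
  L_0(u) = (u - 9)(u - 11) / 63
  L_1(u) = (u - 2)(u - 11) / -14
  L_2(u) = (u - 2)(u - 9) / 18
Then p(u) = 15·L_0(u) + 442·L_1(u) + 672·L_2(u).
Expanding and collecting terms gives p(u) = 6u^2 - 5u + 1.
Check: p(2) = 15. ✓

p(u) = 6u^2 - 5u + 1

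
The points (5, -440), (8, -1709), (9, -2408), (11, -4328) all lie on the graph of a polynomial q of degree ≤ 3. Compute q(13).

-7064

Write q(u) = au^3 + bu^2 + cu + d. Substituting each data point gives a linear system:
  125a + 25b + 5c + d = -440
  512a + 64b + 8c + d = -1709
  729a + 81b + 9c + d = -2408
  1331a + 121b + 11c + d = -4328
Solving the system yields a = -3, b = -3, c = 3, d = -5.
So q(u) = -3u^3 - 3u^2 + 3u - 5.
Then q(13) = -7064.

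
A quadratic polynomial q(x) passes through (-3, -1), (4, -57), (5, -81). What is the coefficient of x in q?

Write q(x) = ax^2 + bx + c. Substituting each data point gives a linear system:
  9a - 3b + c = -1
  16a + 4b + c = -57
  25a + 5b + c = -81
Solving the system yields a = -2, b = -6, c = -1.
So q(x) = -2x^2 - 6x - 1.
The coefficient of x is -6.

-6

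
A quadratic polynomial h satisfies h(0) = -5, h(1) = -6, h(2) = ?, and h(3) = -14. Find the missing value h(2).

On equispaced nodes a degree-2 polynomial has vanishing third forward difference, so
  - h(0) + 3·h(1) - 3·h(2) + h(3) = 0.
Substituting the known values and solving for h(2):
  -3·h(2) = 27
  h(2) = -9.

-9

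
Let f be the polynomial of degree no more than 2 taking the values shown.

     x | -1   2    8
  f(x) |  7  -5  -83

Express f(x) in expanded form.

Write f(x) = ax^2 + bx + c. Substituting each data point gives a linear system:
  a - b + c = 7
  4a + 2b + c = -5
  64a + 8b + c = -83
Solving the system yields a = -1, b = -3, c = 5.
So f(x) = -x² - 3x + 5.
Check: f(-1) = 7. ✓

f(x) = -x^2 - 3x + 5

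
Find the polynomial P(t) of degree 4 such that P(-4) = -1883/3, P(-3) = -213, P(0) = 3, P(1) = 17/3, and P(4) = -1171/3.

P(t) = -2t^4 + (5/3)t^3 + 3t + 3

Write P(t) = at^4 + bt^3 + ct^2 + dt + e. Substituting each data point gives a linear system:
  256a - 64b + 16c - 4d + e = -1883/3
  81a - 27b + 9c - 3d + e = -213
  e = 3
  a + b + c + d + e = 17/3
  256a + 64b + 16c + 4d + e = -1171/3
Solving the system yields a = -2, b = 5/3, c = 0, d = 3, e = 3.
So P(t) = -2t⁴ + (5/3)t³ + 3t + 3.
Check: P(-4) = -1883/3. ✓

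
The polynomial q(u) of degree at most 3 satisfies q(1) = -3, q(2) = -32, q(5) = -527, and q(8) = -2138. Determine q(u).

q(u) = -4u^3 - 2u^2 + 5u - 2

Using the Lagrange interpolation formula with nodes 1, 2, 5, 8:
  L_0(u) = (u - 2)(u - 5)(u - 8) / -28
  L_1(u) = (u - 1)(u - 5)(u - 8) / 18
  L_2(u) = (u - 1)(u - 2)(u - 8) / -36
  L_3(u) = (u - 1)(u - 2)(u - 5) / 126
Then q(u) = -3·L_0(u) - 32·L_1(u) - 527·L_2(u) - 2138·L_3(u).
Expanding and collecting terms gives q(u) = -4u³ - 2u² + 5u - 2.
Check: q(8) = -2138. ✓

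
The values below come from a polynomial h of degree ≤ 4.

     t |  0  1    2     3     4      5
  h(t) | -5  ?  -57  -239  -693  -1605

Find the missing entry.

The 5 known points determine the degree-4 polynomial uniquely.
Write h(t) = at^4 + bt^3 + ct^2 + dt + e. Substituting each data point gives a linear system:
  e = -5
  16a + 8b + 4c + 2d + e = -57
  81a + 27b + 9c + 3d + e = -239
  256a + 64b + 16c + 4d + e = -693
  625a + 125b + 25c + 5d + e = -1605
Solving the system yields a = -2, b = -3, c = 1, d = 0, e = -5.
So h(t) = -2t⁴ - 3t³ + t² - 5.
Then h(1) = -9.

-9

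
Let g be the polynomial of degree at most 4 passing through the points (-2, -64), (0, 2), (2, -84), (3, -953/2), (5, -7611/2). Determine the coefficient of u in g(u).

Write g(u) = au^4 + bu^3 + cu^2 + du + e. Substituting each data point gives a linear system:
  16a - 8b + 4c - 2d + e = -64
  e = 2
  16a + 8b + 4c + 2d + e = -84
  81a + 27b + 9c + 3d + e = -953/2
  625a + 125b + 25c + 5d + e = -7611/2
Solving the system yields a = -6, b = -3/2, c = 5, d = 1, e = 2.
So g(u) = -6u^4 - (3/2)u^3 + 5u^2 + u + 2.
The coefficient of u is 1.

1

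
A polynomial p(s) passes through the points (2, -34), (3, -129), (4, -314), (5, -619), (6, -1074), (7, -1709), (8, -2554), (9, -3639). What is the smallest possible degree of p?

Forward differences of the values at s = 2, 3, 4, 5, 6, 7, 8, 9:
  p  : -34  -129  -314  -619  -1074  -1709  -2554  -3639
  Δ  : -95  -185  -305  -455  -635  -845  -1085
  Δ^2: -90  -120  -150  -180  -210  -240
  Δ^3: -30  -30  -30  -30  -30
  Δ^4: 0  0  0  0
  Δ^5: 0  0  0
  Δ^6: 0  0
  Δ^7: 0
The third differences are constant (-30) and nonzero, while all higher differences vanish, so the minimal degree is 3.

3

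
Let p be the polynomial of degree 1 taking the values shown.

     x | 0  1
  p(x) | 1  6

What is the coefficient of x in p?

Write p(x) = ax + b. Substituting each data point gives a linear system:
  b = 1
  a + b = 6
Solving the system yields a = 5, b = 1.
So p(x) = 5x + 1.
The leading coefficient is 5.

5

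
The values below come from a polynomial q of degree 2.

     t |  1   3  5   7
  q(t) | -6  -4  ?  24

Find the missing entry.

The 3 known points determine the degree-2 polynomial uniquely.
Write q(t) = at^2 + bt + c. Substituting each data point gives a linear system:
  a + b + c = -6
  9a + 3b + c = -4
  49a + 7b + c = 24
Solving the system yields a = 1, b = -3, c = -4.
So q(t) = t^2 - 3t - 4.
Then q(5) = 6.

6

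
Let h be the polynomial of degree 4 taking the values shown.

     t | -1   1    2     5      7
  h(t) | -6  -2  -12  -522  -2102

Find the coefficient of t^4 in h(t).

Write h(t) = at^4 + bt^3 + ct^2 + dt + e. Substituting each data point gives a linear system:
  a - b + c - d + e = -6
  a + b + c + d + e = -2
  16a + 8b + 4c + 2d + e = -12
  625a + 125b + 25c + 5d + e = -522
  2401a + 343b + 49c + 7d + e = -2102
Solving the system yields a = -1, b = 1, c = -1, d = 1, e = -2.
So h(t) = -t^4 + t^3 - t^2 + t - 2.
The leading coefficient is -1.

-1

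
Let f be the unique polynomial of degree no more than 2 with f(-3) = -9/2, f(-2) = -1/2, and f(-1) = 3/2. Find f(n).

f(n) = -n^2 - n + 3/2

Write f(n) = an^2 + bn + c. Substituting each data point gives a linear system:
  9a - 3b + c = -9/2
  4a - 2b + c = -1/2
  a - b + c = 3/2
Solving the system yields a = -1, b = -1, c = 3/2.
So f(n) = -n^2 - n + 3/2.
Check: f(-1) = 3/2. ✓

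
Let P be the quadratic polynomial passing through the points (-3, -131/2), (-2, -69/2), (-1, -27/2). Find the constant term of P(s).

Write P(s) = as^2 + bs + c. Substituting each data point gives a linear system:
  9a - 3b + c = -131/2
  4a - 2b + c = -69/2
  a - b + c = -27/2
Solving the system yields a = -5, b = 6, c = -5/2.
So P(s) = -5s^2 + 6s - 5/2.
The constant term is -5/2.

-5/2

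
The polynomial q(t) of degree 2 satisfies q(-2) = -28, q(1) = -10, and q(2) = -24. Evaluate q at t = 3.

-48

Using the Lagrange interpolation formula with nodes -2, 1, 2:
  L_0(t) = (t - 1)(t - 2) / 12
  L_1(t) = (t + 2)(t - 2) / -3
  L_2(t) = (t + 2)(t - 1) / 4
Then q(t) = -28·L_0(t) - 10·L_1(t) - 24·L_2(t).
Expanding and collecting terms gives q(t) = -5t^2 + t - 6.
Evaluating at t = 3: q(3) = -48.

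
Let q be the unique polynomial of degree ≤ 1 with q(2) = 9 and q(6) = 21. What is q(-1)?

0

Using the Lagrange interpolation formula with nodes 2, 6:
  L_0(t) = (t - 6) / -4
  L_1(t) = (t - 2) / 4
Then q(t) = 9·L_0(t) + 21·L_1(t).
Expanding and collecting terms gives q(t) = 3t + 3.
Evaluating at t = -1: q(-1) = 0.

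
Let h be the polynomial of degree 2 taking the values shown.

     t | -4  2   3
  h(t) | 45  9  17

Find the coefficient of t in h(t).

Write h(t) = at^2 + bt + c. Substituting each data point gives a linear system:
  16a - 4b + c = 45
  4a + 2b + c = 9
  9a + 3b + c = 17
Solving the system yields a = 2, b = -2, c = 5.
So h(t) = 2t^2 - 2t + 5.
The coefficient of t is -2.

-2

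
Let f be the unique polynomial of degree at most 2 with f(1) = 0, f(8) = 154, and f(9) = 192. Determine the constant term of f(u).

-6

Write f(u) = au^2 + bu + c. Substituting each data point gives a linear system:
  a + b + c = 0
  64a + 8b + c = 154
  81a + 9b + c = 192
Solving the system yields a = 2, b = 4, c = -6.
So f(u) = 2u² + 4u - 6.
The constant term is -6.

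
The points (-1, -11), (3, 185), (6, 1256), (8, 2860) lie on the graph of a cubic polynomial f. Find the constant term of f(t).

Write f(t) = at^3 + bt^2 + ct + d. Substituting each data point gives a linear system:
  -a + b - c + d = -11
  27a + 9b + 3c + d = 185
  216a + 36b + 6c + d = 1256
  512a + 64b + 8c + d = 2860
Solving the system yields a = 5, b = 4, c = 6, d = -4.
So f(t) = 5t³ + 4t² + 6t - 4.
The constant term is -4.

-4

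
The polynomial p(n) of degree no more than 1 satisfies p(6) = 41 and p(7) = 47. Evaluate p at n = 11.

71

Write p(n) = an + b. Substituting each data point gives a linear system:
  6a + b = 41
  7a + b = 47
Solving the system yields a = 6, b = 5.
So p(n) = 6n + 5.
Then p(11) = 71.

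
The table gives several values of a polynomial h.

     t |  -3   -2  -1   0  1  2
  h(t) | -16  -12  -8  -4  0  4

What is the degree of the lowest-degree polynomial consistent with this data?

Forward differences of the values at t = -3, -2, -1, 0, 1, 2:
  h  : -16  -12  -8  -4  0  4
  Δ  : 4  4  4  4  4
  Δ^2: 0  0  0  0
  Δ^3: 0  0  0
  Δ^4: 0  0
  Δ^5: 0
The first differences are constant (4) and nonzero, while all higher differences vanish, so the minimal degree is 1.

1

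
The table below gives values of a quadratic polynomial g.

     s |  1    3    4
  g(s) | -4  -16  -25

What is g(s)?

Write g(s) = as^2 + bs + c. Substituting each data point gives a linear system:
  a + b + c = -4
  9a + 3b + c = -16
  16a + 4b + c = -25
Solving the system yields a = -1, b = -2, c = -1.
So g(s) = -s^2 - 2s - 1.
Check: g(1) = -4. ✓

g(s) = -s^2 - 2s - 1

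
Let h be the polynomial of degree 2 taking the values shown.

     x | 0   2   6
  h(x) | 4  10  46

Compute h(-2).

6

Write h(x) = ax^2 + bx + c. Substituting each data point gives a linear system:
  c = 4
  4a + 2b + c = 10
  36a + 6b + c = 46
Solving the system yields a = 1, b = 1, c = 4.
So h(x) = x^2 + x + 4.
Then h(-2) = 6.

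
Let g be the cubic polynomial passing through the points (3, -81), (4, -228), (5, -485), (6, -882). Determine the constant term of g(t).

0

Write g(t) = at^3 + bt^2 + ct + d. Substituting each data point gives a linear system:
  27a + 9b + 3c + d = -81
  64a + 16b + 4c + d = -228
  125a + 25b + 5c + d = -485
  216a + 36b + 6c + d = -882
Solving the system yields a = -5, b = 5, c = 3, d = 0.
So g(t) = -5t³ + 5t² + 3t.
The constant term is 0.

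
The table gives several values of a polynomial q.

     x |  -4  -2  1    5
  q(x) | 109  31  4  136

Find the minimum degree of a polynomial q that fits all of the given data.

Divided differences on the nodes -4, -2, 1, 5:
  order 0: 109  31  4  136
  order 1: -39  -9  33
  order 2: 6  6
  order 3: 0
The order-2 divided differences are all 6 (nonzero) and every higher order vanishes, so the data lies on a polynomial of degree exactly 2.

2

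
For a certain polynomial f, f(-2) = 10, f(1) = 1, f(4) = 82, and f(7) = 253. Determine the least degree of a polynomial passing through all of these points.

2

Forward differences of the values at t = -2, 1, 4, 7:
  f  : 10  1  82  253
  Δ  : -9  81  171
  Δ^2: 90  90
  Δ^3: 0
The second differences are constant (90) and nonzero, while all higher differences vanish, so the minimal degree is 2.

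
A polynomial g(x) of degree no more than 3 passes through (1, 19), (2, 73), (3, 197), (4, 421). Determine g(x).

g(x) = 5x^3 + 5x^2 + 4x + 5

Write g(x) = ax^3 + bx^2 + cx + d. Substituting each data point gives a linear system:
  a + b + c + d = 19
  8a + 4b + 2c + d = 73
  27a + 9b + 3c + d = 197
  64a + 16b + 4c + d = 421
Solving the system yields a = 5, b = 5, c = 4, d = 5.
So g(x) = 5x^3 + 5x^2 + 4x + 5.
Check: g(1) = 19. ✓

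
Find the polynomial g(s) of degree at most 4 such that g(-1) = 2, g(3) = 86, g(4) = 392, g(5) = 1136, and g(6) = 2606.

Write g(s) = as^4 + bs^3 + cs^2 + ds + e. Substituting each data point gives a linear system:
  a - b + c - d + e = 2
  81a + 27b + 9c + 3d + e = 86
  256a + 64b + 16c + 4d + e = 392
  625a + 125b + 25c + 5d + e = 1136
  1296a + 216b + 36c + 6d + e = 2606
Solving the system yields a = 3, b = -6, c = 0, d = 3, e = -4.
So g(s) = 3s^4 - 6s^3 + 3s - 4.
Check: g(-1) = 2. ✓

g(s) = 3s^4 - 6s^3 + 3s - 4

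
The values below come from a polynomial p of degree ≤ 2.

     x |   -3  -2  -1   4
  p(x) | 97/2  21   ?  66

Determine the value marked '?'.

7/2

The 3 known points determine the degree-2 polynomial uniquely.
Write p(x) = ax^2 + bx + c. Substituting each data point gives a linear system:
  9a - 3b + c = 97/2
  4a - 2b + c = 21
  16a + 4b + c = 66
Solving the system yields a = 5, b = -5/2, c = -4.
So p(x) = 5x^2 - (5/2)x - 4.
Then p(-1) = 7/2.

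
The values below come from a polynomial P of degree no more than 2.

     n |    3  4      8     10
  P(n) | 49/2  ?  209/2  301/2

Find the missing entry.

73/2

The 3 known points determine the degree-2 polynomial uniquely.
Write P(n) = an^2 + bn + c. Substituting each data point gives a linear system:
  9a + 3b + c = 49/2
  64a + 8b + c = 209/2
  100a + 10b + c = 301/2
Solving the system yields a = 1, b = 5, c = 1/2.
So P(n) = n^2 + 5n + 1/2.
Then P(4) = 73/2.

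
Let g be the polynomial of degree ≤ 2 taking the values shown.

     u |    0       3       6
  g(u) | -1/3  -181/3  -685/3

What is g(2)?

-85/3

Forward differences of the values at u = 0, 3, 6:
  g  : -1/3  -181/3  -685/3
  Δ  : -60  -168
  Δ^2: -108
The second differences are constant, confirming degree 2.
Interpolating (Newton forward form) and evaluating at u = 2 gives g(2) = -85/3.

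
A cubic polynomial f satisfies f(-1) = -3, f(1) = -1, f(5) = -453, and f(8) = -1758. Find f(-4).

Using the Lagrange interpolation formula with nodes -1, 1, 5, 8:
  L_0(u) = (u - 1)(u - 5)(u - 8) / -108
  L_1(u) = (u + 1)(u - 5)(u - 8) / 56
  L_2(u) = (u + 1)(u - 1)(u - 8) / -72
  L_3(u) = (u + 1)(u - 1)(u - 5) / 189
Then f(u) = -3·L_0(u) - 1·L_1(u) - 453·L_2(u) - 1758·L_3(u).
Expanding and collecting terms gives f(u) = -3u^3 - 4u^2 + 4u + 2.
Evaluating at u = -4: f(-4) = 114.

114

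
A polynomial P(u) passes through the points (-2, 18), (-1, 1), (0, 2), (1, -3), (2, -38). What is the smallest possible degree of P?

3

Forward differences of the values at u = -2, -1, 0, 1, 2:
  P  : 18  1  2  -3  -38
  Δ  : -17  1  -5  -35
  Δ^2: 18  -6  -30
  Δ^3: -24  -24
  Δ^4: 0
The third differences are constant (-24) and nonzero, while all higher differences vanish, so the minimal degree is 3.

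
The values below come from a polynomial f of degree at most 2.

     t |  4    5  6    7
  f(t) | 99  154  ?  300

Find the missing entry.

221

On equispaced nodes a degree-2 polynomial has vanishing third forward difference, so
  - f(4) + 3·f(5) - 3·f(6) + f(7) = 0.
Substituting the known values and solving for f(6):
  -3·f(6) = -663
  f(6) = 221.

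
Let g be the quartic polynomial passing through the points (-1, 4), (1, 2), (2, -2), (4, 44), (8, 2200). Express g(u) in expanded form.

Write g(u) = au^4 + bu^3 + cu^2 + du + e. Substituting each data point gives a linear system:
  a - b + c - d + e = 4
  a + b + c + d + e = 2
  16a + 8b + 4c + 2d + e = -2
  256a + 64b + 16c + 4d + e = 44
  4096a + 512b + 64c + 8d + e = 2200
Solving the system yields a = 1, b = -4, c = 2, d = 3, e = 0.
So g(u) = u^4 - 4u^3 + 2u^2 + 3u.
Check: g(-1) = 4. ✓

g(u) = u^4 - 4u^3 + 2u^2 + 3u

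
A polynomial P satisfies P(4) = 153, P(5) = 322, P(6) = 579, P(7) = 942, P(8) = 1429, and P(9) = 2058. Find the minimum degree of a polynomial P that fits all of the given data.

Forward differences of the values at x = 4, 5, 6, 7, 8, 9:
  P  : 153  322  579  942  1429  2058
  Δ  : 169  257  363  487  629
  Δ^2: 88  106  124  142
  Δ^3: 18  18  18
  Δ^4: 0  0
  Δ^5: 0
The third differences are constant (18) and nonzero, while all higher differences vanish, so the minimal degree is 3.

3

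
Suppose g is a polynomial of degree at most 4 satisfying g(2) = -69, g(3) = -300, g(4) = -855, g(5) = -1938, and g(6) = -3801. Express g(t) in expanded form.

Write g(t) = at^4 + bt^3 + ct^2 + dt + e. Substituting each data point gives a linear system:
  16a + 8b + 4c + 2d + e = -69
  81a + 27b + 9c + 3d + e = -300
  256a + 64b + 16c + 4d + e = -855
  625a + 125b + 25c + 5d + e = -1938
  1296a + 216b + 36c + 6d + e = -3801
Solving the system yields a = -2, b = -6, c = 2, d = 3, e = -3.
So g(t) = -2t^4 - 6t^3 + 2t^2 + 3t - 3.
Check: g(5) = -1938. ✓

g(t) = -2t^4 - 6t^3 + 2t^2 + 3t - 3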